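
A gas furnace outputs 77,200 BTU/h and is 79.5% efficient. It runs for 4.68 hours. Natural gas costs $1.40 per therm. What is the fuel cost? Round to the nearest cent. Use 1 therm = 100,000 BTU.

Heat delivered = 77,200 BTU/h × 4.68 h = 361,296 BTU
Gas input = 361,296 / 0.795 = 454,460 BTU
= 454,460 / 100,000 = 4.545 therm
Cost = 4.545 × $1.40/therm = $6.36

$6.36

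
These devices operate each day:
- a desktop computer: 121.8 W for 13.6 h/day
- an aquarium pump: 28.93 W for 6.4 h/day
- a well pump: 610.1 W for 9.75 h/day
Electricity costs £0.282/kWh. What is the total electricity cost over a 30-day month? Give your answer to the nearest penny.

desktop computer: 121.8 W × 13.6 h × 30 d = 49,694 Wh = 49.69 kWh
aquarium pump: 28.93 W × 6.4 h × 30 d = 5,555 Wh = 5.555 kWh
well pump: 610.1 W × 9.75 h × 30 d = 178,454 Wh = 178.5 kWh
Total energy = 49.69 + 5.555 + 178.5 = 233.7 kWh
Cost = 233.7 kWh × £0.282 = £65.90

£65.90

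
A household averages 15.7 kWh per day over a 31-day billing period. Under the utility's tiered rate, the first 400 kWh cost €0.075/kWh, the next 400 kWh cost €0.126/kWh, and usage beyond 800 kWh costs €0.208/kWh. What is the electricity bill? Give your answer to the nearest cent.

€40.92

Usage = 15.7 kWh/day × 31 days = 486.7 kWh
First 400 kWh × €0.075 = €30.00
Next 86.7 kWh × €0.126 = €10.92
Remaining tier: 0 kWh (not reached)
Total = €40.92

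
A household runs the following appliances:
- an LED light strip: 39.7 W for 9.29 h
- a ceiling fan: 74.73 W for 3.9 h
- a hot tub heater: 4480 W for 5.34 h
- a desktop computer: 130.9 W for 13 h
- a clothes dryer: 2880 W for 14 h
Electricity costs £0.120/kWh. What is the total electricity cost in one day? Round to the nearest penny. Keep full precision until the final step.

LED light strip: 39.7 W × 9.29 h = 369 Wh = 0.3688 kWh
ceiling fan: 74.73 W × 3.9 h = 291 Wh = 0.2914 kWh
hot tub heater: 4480 W × 5.34 h = 23,923 Wh = 23.92 kWh
desktop computer: 130.9 W × 13 h = 1,702 Wh = 1.702 kWh
clothes dryer: 2880 W × 14 h = 40,320 Wh = 40.32 kWh
Total energy = 0.3688 + 0.2914 + 23.92 + 1.702 + 40.32 = 66.61 kWh
Cost = 66.61 kWh × £0.120 = £7.99

£7.99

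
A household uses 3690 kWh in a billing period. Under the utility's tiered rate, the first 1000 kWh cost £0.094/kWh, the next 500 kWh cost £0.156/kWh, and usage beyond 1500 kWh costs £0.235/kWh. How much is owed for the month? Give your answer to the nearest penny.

First 1000 kWh × £0.094 = £94.00
Next 500 kWh × £0.156 = £78.00
Remaining 2190 kWh × £0.235 = £514.65
Total = £686.65

£686.65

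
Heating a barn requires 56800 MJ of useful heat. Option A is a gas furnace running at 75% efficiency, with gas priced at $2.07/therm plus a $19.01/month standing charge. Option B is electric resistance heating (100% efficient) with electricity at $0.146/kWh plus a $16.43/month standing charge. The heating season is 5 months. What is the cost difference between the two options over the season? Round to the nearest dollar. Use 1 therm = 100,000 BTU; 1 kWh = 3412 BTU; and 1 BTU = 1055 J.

Heat load = 56800 MJ = 56,800,000,000 J / 1055 = 53,838,863 BTU
Gas: input = 53,838,863 / 0.75 = 71,785,150 BTU = 717.9 therm → 717.9 × $2.07 = $1,485.95; + 5 × $19.01 standing = $1,581.00
Electric: 53,838,863 BTU / 3412 = 15,780 kWh → × $0.146 = $2,303.77; + 5 × $16.43 standing = $2,385.92
Difference = |$1,581.00 − $2,385.92| = $804.92 ≈ $805

$805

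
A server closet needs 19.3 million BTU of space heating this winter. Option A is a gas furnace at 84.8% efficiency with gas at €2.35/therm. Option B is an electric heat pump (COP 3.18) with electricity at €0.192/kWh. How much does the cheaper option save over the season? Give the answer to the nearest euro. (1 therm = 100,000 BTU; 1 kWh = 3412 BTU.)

Heat load = 19.3 × 10⁶ BTU = 19,300,000 BTU
Gas: input = 19,300,000 / 0.848 = 22,759,434 BTU = 227.6 therm → 227.6 × €2.35 = €534.85
Heat pump: 19,300,000 BTU / 3412 = 5,657 kWh heat; / 3.18 = 1,779 kWh in → × €0.192 = €341.52
Difference = |€534.85 − €341.52| = €193.32 ≈ €193

€193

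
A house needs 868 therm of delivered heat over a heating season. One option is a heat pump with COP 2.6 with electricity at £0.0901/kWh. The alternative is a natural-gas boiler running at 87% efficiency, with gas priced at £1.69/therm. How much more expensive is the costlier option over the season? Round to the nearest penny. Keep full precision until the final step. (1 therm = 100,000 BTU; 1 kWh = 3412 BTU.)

£804.53

Heat load = 868 therm × 100,000 = 86,800,000 BTU
Gas: input = 86,800,000 / 0.87 = 99,770,115 BTU = 997.7 therm → 997.7 × £1.69 = £1,686.11
Heat pump: 86,800,000 BTU / 3412 = 25,440 kWh heat; / 2.6 = 9,784 kWh in → × £0.0901 = £881.58
Difference = |£1,686.11 − £881.58| = £804.53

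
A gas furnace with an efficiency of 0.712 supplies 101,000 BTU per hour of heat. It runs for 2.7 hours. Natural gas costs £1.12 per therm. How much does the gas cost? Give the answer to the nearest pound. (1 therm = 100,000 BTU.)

Heat delivered = 101,000 BTU/h × 2.7 h = 272,700 BTU
Gas input = 272,700 / 0.712 = 383,006 BTU
= 383,006 / 100,000 = 3.83 therm
Cost = 3.83 × £1.12/therm = £4.29 ≈ £4

£4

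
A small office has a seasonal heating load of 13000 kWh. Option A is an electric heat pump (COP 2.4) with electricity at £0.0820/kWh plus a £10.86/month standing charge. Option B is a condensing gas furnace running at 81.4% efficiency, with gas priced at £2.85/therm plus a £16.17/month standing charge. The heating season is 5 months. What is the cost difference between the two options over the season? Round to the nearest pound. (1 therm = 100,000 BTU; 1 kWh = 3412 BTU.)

Heat load = 13000 kWh × 3412 = 44,356,000 BTU
Gas: input = 44,356,000 / 0.814 = 54,491,400 BTU = 544.9 therm → 544.9 × £2.85 = £1,553.00; + 5 × £16.17 standing = £1,633.85
Heat pump: 44,356,000 BTU / 3412 = 13,000 kWh heat; / 2.4 = 5,417 kWh in → × £0.0820 = £444.17; + 5 × £10.86 standing = £498.47
Difference = |£1,633.85 − £498.47| = £1,135.39 ≈ £1135

£1135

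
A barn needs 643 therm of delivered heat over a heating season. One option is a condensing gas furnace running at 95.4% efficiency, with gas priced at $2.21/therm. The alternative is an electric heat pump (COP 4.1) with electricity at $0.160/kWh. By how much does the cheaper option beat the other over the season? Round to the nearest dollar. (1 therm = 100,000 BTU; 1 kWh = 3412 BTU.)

$754

Heat load = 643 therm × 100,000 = 64,300,000 BTU
Gas: input = 64,300,000 / 0.954 = 67,400,419 BTU = 674 therm → 674 × $2.21 = $1,489.55
Heat pump: 64,300,000 BTU / 3412 = 18,850 kWh heat; / 4.1 = 4,596 kWh in → × $0.160 = $735.42
Difference = |$1,489.55 − $735.42| = $754.12 ≈ $754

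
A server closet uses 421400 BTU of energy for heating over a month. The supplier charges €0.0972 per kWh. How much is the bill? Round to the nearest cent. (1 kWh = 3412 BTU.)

421400 BTU × (0.00029308 kWh/BTU) = 123.5 kWh
Cost = 123.5 kWh × €0.0972/kWh = €12.00

€12.00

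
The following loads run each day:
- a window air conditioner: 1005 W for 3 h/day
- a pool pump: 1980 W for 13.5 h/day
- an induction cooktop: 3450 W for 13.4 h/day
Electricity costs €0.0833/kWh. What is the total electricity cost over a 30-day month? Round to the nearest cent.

€189.86

window air conditioner: 1005 W × 3 h × 30 d = 90,450 Wh = 90.45 kWh
pool pump: 1980 W × 13.5 h × 30 d = 801,900 Wh = 801.9 kWh
induction cooktop: 3450 W × 13.4 h × 30 d = 1,386,900 Wh = 1,387 kWh
Total energy = 90.45 + 801.9 + 1,387 = 2,279 kWh
Cost = 2,279 kWh × €0.0833 = €189.86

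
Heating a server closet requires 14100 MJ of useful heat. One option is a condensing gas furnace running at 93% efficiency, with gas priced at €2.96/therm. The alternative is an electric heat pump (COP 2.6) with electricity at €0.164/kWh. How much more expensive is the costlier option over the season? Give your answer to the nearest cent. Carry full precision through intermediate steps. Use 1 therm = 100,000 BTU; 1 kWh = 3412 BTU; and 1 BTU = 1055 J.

€178.30

Heat load = 14100 MJ = 14,100,000,000 J / 1055 = 13,364,929 BTU
Gas: input = 13,364,929 / 0.93 = 14,370,891 BTU = 143.7 therm → 143.7 × €2.96 = €425.38
Heat pump: 13,364,929 BTU / 3412 = 3,917 kWh heat; / 2.6 = 1,507 kWh in → × €0.164 = €247.07
Difference = |€425.38 − €247.07| = €178.30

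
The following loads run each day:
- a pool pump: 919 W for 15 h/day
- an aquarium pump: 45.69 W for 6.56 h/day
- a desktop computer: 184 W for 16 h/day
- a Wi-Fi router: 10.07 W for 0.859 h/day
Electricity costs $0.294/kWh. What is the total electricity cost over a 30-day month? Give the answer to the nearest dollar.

$150

pool pump: 919 W × 15 h × 30 d = 413,550 Wh = 413.6 kWh
aquarium pump: 45.69 W × 6.56 h × 30 d = 8,992 Wh = 8.992 kWh
desktop computer: 184 W × 16 h × 30 d = 88,320 Wh = 88.32 kWh
Wi-Fi router: 10.07 W × 0.859 h × 30 d = 260 Wh = 0.2595 kWh
Total energy = 413.6 + 8.992 + 88.32 + 0.2595 = 511.1 kWh
Cost = 511.1 kWh × $0.294 = $150.27 ≈ $150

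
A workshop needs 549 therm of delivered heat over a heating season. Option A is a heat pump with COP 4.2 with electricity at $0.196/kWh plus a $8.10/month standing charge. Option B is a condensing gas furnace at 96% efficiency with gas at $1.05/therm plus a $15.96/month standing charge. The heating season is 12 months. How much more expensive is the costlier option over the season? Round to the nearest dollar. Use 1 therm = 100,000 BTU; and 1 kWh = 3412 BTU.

$56

Heat load = 549 therm × 100,000 = 54,900,000 BTU
Gas: input = 54,900,000 / 0.96 = 57,187,500 BTU = 571.9 therm → 571.9 × $1.05 = $600.47; + 12 × $15.96 standing = $791.99
Heat pump: 54,900,000 BTU / 3412 = 16,090 kWh heat; / 4.2 = 3,831 kWh in → × $0.196 = $750.88; + 12 × $8.10 standing = $848.08
Difference = |$791.99 − $848.08| = $56.09 ≈ $56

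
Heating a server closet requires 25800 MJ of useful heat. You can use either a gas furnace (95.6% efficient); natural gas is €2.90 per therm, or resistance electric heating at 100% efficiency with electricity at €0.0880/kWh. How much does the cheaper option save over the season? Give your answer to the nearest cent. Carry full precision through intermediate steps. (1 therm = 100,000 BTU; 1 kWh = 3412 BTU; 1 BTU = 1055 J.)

€111.11

Heat load = 25800 MJ = 25,800,000,000 J / 1055 = 24,454,976 BTU
Gas: input = 24,454,976 / 0.956 = 25,580,519 BTU = 255.8 therm → 255.8 × €2.90 = €741.84
Electric: 24,454,976 BTU / 3412 = 7,167 kWh → × €0.0880 = €630.73
Difference = |€741.84 − €630.73| = €111.11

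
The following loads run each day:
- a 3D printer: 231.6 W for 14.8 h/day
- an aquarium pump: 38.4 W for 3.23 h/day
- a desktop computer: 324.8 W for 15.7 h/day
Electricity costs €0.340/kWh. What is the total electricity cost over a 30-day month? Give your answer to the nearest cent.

€88.24

3D printer: 231.6 W × 14.8 h × 30 d = 102,830 Wh = 102.8 kWh
aquarium pump: 38.4 W × 3.23 h × 30 d = 3,721 Wh = 3.721 kWh
desktop computer: 324.8 W × 15.7 h × 30 d = 152,981 Wh = 153 kWh
Total energy = 102.8 + 3.721 + 153 = 259.5 kWh
Cost = 259.5 kWh × €0.340 = €88.24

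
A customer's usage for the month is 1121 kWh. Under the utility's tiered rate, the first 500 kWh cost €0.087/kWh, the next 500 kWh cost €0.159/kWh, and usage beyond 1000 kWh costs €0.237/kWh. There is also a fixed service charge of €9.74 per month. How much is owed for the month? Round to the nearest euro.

First 500 kWh × €0.087 = €43.50
Next 500 kWh × €0.159 = €79.50
Remaining 121 kWh × €0.237 = €28.68
Energy charge = €151.68; + service €9.74 = €161.42 ≈ €161

€161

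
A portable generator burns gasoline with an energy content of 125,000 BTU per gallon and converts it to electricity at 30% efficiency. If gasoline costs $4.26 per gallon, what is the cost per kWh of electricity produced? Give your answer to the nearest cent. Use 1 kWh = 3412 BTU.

Electrical output per gallon = 125,000 BTU × 0.30 / 3412 BTU/kWh = 10.99 kWh
Cost per kWh = $4.26 / 10.99 kWh = $0.388

$0.39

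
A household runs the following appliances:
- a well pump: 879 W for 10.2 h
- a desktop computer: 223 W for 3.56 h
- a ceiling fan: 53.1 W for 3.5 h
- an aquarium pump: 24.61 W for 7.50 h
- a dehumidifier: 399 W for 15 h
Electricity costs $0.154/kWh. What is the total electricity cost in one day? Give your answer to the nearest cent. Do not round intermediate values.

well pump: 879 W × 10.2 h = 8,966 Wh = 8.966 kWh
desktop computer: 223 W × 3.56 h = 794 Wh = 0.7939 kWh
ceiling fan: 53.1 W × 3.5 h = 186 Wh = 0.1858 kWh
aquarium pump: 24.61 W × 7.50 h = 185 Wh = 0.1846 kWh
dehumidifier: 399 W × 15 h = 5,985 Wh = 5.985 kWh
Total energy = 8.966 + 0.7939 + 0.1858 + 0.1846 + 5.985 = 16.12 kWh
Cost = 16.12 kWh × $0.154 = $2.48

$2.48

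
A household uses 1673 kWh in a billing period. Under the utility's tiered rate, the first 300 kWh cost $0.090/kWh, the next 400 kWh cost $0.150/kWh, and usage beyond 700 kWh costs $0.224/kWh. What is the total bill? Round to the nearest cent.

$304.95

First 300 kWh × $0.090 = $27.00
Next 400 kWh × $0.150 = $60.00
Remaining 973 kWh × $0.224 = $217.95
Total = $304.95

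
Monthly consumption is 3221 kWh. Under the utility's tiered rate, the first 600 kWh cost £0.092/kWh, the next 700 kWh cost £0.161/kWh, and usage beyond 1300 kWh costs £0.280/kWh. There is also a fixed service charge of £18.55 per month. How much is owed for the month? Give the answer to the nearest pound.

£724

First 600 kWh × £0.092 = £55.20
Next 700 kWh × £0.161 = £112.70
Remaining 1921 kWh × £0.280 = £537.88
Energy charge = £705.78; + service £18.55 = £724.33 ≈ £724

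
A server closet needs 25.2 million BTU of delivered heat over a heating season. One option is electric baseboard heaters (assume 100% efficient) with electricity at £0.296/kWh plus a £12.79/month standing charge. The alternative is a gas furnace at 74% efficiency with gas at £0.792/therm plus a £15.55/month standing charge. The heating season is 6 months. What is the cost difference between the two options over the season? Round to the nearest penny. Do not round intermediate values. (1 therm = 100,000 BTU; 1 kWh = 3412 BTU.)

£1899.90

Heat load = 25.2 × 10⁶ BTU = 25,200,000 BTU
Gas: input = 25,200,000 / 0.74 = 34,054,054 BTU = 340.5 therm → 340.5 × £0.792 = £269.71; + 6 × £15.55 standing = £363.01
Electric: 25,200,000 BTU / 3412 = 7,386 kWh → × £0.296 = £2,186.17; + 6 × £12.79 standing = £2,262.91
Difference = |£363.01 − £2,262.91| = £1,899.90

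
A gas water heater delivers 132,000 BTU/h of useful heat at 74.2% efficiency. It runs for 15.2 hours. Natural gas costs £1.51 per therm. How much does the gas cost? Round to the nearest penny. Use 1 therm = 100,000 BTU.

Heat delivered = 132,000 BTU/h × 15.2 h = 2,006,400 BTU
Gas input = 2,006,400 / 0.742 = 2,704,043 BTU
= 2,704,043 / 100,000 = 27.04 therm
Cost = 27.04 × £1.51/therm = £40.83

£40.83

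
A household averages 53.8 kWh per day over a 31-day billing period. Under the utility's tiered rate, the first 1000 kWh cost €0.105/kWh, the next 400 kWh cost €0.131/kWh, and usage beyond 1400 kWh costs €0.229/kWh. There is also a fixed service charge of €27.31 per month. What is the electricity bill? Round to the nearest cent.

€246.04

Usage = 53.8 kWh/day × 31 days = 1667.8 kWh
First 1000 kWh × €0.105 = €105.00
Next 400 kWh × €0.131 = €52.40
Remaining 267.8 kWh × €0.229 = €61.33
Energy charge = €218.73; + service €27.31 = €246.04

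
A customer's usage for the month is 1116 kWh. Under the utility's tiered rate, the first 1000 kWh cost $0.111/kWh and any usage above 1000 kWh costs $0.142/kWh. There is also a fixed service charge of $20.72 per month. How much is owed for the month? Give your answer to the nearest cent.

$148.19

First 1000 kWh × $0.111 = $111.00
Remaining 116 kWh × $0.142 = $16.47
Energy charge = $127.47; + service $20.72 = $148.19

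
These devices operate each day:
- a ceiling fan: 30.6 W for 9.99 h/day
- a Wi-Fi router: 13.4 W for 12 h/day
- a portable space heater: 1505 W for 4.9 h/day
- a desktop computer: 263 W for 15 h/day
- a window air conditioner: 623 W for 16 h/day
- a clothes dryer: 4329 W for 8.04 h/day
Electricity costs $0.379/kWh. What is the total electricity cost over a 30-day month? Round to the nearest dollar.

ceiling fan: 30.6 W × 9.99 h × 30 d = 9,171 Wh = 9.171 kWh
Wi-Fi router: 13.4 W × 12 h × 30 d = 4,824 Wh = 4.824 kWh
portable space heater: 1505 W × 4.9 h × 30 d = 221,235 Wh = 221.2 kWh
desktop computer: 263 W × 15 h × 30 d = 118,350 Wh = 118.3 kWh
window air conditioner: 623 W × 16 h × 30 d = 299,040 Wh = 299 kWh
clothes dryer: 4329 W × 8.04 h × 30 d = 1,044,155 Wh = 1,044 kWh
Total energy = 9.171 + 4.824 + 221.2 + 118.3 + 299 + 1,044 = 1,697 kWh
Cost = 1,697 kWh × $0.379 = $643.08 ≈ $643

$643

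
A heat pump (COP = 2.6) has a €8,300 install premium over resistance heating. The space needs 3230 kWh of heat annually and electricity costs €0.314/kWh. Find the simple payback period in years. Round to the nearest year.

13 years

Resistance: 3230 kWh × €0.314 = €1,014.22/yr
Heat pump: 3230 / 2.6 = 1242 kWh in → × €0.314 = €390.08/yr
Annual savings = €624.14
Payback = €8,300 / €624.14 = 13.3 years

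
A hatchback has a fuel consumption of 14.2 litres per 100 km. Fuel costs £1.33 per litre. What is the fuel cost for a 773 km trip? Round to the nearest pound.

£146

Fuel = 14.2 L/100 km × 773 km / 100 = 109.8 L
Cost = 109.8 L × £1.33/L = £145.99 ≈ £146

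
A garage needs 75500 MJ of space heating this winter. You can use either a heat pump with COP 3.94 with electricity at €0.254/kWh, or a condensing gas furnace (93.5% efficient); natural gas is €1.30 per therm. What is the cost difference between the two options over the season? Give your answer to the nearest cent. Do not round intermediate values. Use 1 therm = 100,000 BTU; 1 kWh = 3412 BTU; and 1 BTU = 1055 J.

€357.14

Heat load = 75500 MJ = 75,500,000,000 J / 1055 = 71,563,981 BTU
Gas: input = 71,563,981 / 0.935 = 76,539,017 BTU = 765.4 therm → 765.4 × €1.30 = €995.01
Heat pump: 71,563,981 BTU / 3412 = 20,970 kWh heat; / 3.94 = 5,323 kWh in → × €0.254 = €1,352.14
Difference = |€995.01 − €1,352.14| = €357.14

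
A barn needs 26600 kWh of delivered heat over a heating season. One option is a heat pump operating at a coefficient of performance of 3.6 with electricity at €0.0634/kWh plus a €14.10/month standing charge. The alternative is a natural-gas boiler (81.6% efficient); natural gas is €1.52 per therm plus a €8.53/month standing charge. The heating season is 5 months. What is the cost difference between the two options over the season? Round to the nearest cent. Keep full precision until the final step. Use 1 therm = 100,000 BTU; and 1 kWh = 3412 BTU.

€1194.31

Heat load = 26600 kWh × 3412 = 90,759,200 BTU
Gas: input = 90,759,200 / 0.816 = 111,224,510 BTU = 1,112 therm → 1,112 × €1.52 = €1,690.61; + 5 × €8.53 standing = €1,733.26
Heat pump: 90,759,200 BTU / 3412 = 26,600 kWh heat; / 3.6 = 7,389 kWh in → × €0.0634 = €468.46; + 5 × €14.10 standing = €538.96
Difference = |€1,733.26 − €538.96| = €1,194.31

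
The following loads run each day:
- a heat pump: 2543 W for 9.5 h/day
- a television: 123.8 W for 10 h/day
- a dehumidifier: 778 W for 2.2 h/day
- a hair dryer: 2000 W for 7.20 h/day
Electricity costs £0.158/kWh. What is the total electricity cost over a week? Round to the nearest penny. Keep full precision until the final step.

heat pump: 2543 W × 9.5 h × 7 d = 169,110 Wh = 169.1 kWh
television: 123.8 W × 10 h × 7 d = 8,666 Wh = 8.666 kWh
dehumidifier: 778 W × 2.2 h × 7 d = 11,981 Wh = 11.98 kWh
hair dryer: 2000 W × 7.20 h × 7 d = 100,800 Wh = 100.8 kWh
Total energy = 169.1 + 8.666 + 11.98 + 100.8 = 290.6 kWh
Cost = 290.6 kWh × £0.158 = £45.91

£45.91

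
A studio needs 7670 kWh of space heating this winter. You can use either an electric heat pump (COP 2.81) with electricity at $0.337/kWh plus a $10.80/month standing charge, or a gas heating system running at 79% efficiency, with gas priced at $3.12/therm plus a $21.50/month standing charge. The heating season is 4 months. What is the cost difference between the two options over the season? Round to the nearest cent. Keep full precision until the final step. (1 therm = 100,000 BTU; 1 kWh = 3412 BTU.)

Heat load = 7670 kWh × 3412 = 26,170,040 BTU
Gas: input = 26,170,040 / 0.79 = 33,126,633 BTU = 331.3 therm → 331.3 × $3.12 = $1,033.55; + 4 × $21.50 standing = $1,119.55
Heat pump: 26,170,040 BTU / 3412 = 7,670 kWh heat; / 2.81 = 2,730 kWh in → × $0.337 = $919.85; + 4 × $10.80 standing = $963.05
Difference = |$1,119.55 − $963.05| = $156.50

$156.50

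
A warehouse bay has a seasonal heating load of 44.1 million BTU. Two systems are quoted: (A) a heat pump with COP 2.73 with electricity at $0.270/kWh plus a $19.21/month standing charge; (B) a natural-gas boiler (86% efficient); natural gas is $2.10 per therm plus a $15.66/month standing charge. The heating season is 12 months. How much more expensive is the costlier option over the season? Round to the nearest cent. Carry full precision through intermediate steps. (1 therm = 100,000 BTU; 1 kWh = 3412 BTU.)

Heat load = 44.1 × 10⁶ BTU = 44,100,000 BTU
Gas: input = 44,100,000 / 0.860 = 51,279,070 BTU = 512.8 therm → 512.8 × $2.10 = $1,076.86; + 12 × $15.66 standing = $1,264.78
Heat pump: 44,100,000 BTU / 3412 = 12,920 kWh heat; / 2.73 = 4,734 kWh in → × $0.270 = $1,278.29; + 12 × $19.21 standing = $1,508.81
Difference = |$1,264.78 − $1,508.81| = $244.03

$244.03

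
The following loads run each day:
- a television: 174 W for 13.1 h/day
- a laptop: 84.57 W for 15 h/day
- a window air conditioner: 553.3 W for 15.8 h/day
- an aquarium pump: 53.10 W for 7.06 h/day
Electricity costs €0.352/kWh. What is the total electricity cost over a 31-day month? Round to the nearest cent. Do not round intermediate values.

television: 174 W × 13.1 h × 31 d = 70,661 Wh = 70.66 kWh
laptop: 84.57 W × 15 h × 31 d = 39,325 Wh = 39.33 kWh
window air conditioner: 553.3 W × 15.8 h × 31 d = 271,006 Wh = 271 kWh
aquarium pump: 53.10 W × 7.06 h × 31 d = 11,621 Wh = 11.62 kWh
Total energy = 70.66 + 39.33 + 271 + 11.62 = 392.6 kWh
Cost = 392.6 kWh × €0.352 = €138.20

€138.20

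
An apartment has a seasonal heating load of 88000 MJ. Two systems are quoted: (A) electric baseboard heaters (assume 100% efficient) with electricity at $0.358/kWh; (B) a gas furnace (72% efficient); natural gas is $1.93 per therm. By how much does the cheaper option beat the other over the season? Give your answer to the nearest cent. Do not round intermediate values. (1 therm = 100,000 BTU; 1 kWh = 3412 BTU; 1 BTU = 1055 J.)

Heat load = 88000 MJ = 88,000,000,000 J / 1055 = 83,412,322 BTU
Gas: input = 83,412,322 / 0.72 = 115,850,448 BTU = 1,159 therm → 1,159 × $1.93 = $2,235.91
Electric: 83,412,322 BTU / 3412 = 24,450 kWh → × $0.358 = $8,751.94
Difference = |$2,235.91 − $8,751.94| = $6,516.02

$6516.02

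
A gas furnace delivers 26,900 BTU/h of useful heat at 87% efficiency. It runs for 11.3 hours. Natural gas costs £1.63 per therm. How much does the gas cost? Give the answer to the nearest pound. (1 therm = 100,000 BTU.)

Heat delivered = 26,900 BTU/h × 11.3 h = 303,970 BTU
Gas input = 303,970 / 0.870 = 349,391 BTU
= 349,391 / 100,000 = 3.494 therm
Cost = 3.494 × £1.63/therm = £5.70 ≈ £6

£6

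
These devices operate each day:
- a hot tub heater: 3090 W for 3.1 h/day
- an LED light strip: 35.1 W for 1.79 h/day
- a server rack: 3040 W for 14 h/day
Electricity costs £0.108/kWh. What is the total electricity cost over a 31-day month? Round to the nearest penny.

£174.77

hot tub heater: 3090 W × 3.1 h × 31 d = 296,949 Wh = 296.9 kWh
LED light strip: 35.1 W × 1.79 h × 31 d = 1,948 Wh = 1.948 kWh
server rack: 3040 W × 14 h × 31 d = 1,319,360 Wh = 1,319 kWh
Total energy = 296.9 + 1.948 + 1,319 = 1,618 kWh
Cost = 1,618 kWh × £0.108 = £174.77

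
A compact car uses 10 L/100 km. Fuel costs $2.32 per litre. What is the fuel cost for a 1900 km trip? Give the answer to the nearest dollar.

Fuel = 10 L/100 km × 1900 km / 100 = 190 L
Cost = 190 L × $2.32/L = $440.80 ≈ $441

$441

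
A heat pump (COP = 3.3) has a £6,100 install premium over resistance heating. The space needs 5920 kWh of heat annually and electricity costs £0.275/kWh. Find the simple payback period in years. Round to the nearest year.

Resistance: 5920 kWh × £0.275 = £1,628.00/yr
Heat pump: 5920 / 3.3 = 1794 kWh in → × £0.275 = £493.33/yr
Annual savings = £1,134.67
Payback = £6,100 / £1,134.67 = 5.38 years

5 years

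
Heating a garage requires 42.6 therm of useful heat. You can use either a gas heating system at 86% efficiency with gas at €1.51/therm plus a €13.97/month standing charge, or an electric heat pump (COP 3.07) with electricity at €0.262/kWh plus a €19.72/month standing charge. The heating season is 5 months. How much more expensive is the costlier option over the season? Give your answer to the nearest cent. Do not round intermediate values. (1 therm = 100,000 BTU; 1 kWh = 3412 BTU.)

Heat load = 42.6 therm × 100,000 = 4,260,000 BTU
Gas: input = 4,260,000 / 0.86 = 4,953,488 BTU = 49.53 therm → 49.53 × €1.51 = €74.80; + 5 × €13.97 standing = €144.65
Heat pump: 4,260,000 BTU / 3412 = 1,249 kWh heat; / 3.07 = 406.7 kWh in → × €0.262 = €106.55; + 5 × €19.72 standing = €205.15
Difference = |€144.65 − €205.15| = €60.50

€60.50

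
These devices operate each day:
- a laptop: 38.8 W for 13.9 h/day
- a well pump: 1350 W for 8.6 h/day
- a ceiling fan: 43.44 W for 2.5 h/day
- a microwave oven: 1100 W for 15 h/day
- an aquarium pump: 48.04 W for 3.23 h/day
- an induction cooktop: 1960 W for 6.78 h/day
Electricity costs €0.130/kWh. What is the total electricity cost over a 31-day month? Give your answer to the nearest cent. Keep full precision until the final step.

€170.07

laptop: 38.8 W × 13.9 h × 31 d = 16,719 Wh = 16.72 kWh
well pump: 1350 W × 8.6 h × 31 d = 359,910 Wh = 359.9 kWh
ceiling fan: 43.44 W × 2.5 h × 31 d = 3,367 Wh = 3.367 kWh
microwave oven: 1100 W × 15 h × 31 d = 511,500 Wh = 511.5 kWh
aquarium pump: 48.04 W × 3.23 h × 31 d = 4,810 Wh = 4.81 kWh
induction cooktop: 1960 W × 6.78 h × 31 d = 411,953 Wh = 412 kWh
Total energy = 16.72 + 359.9 + 3.367 + 511.5 + 4.81 + 412 = 1,308 kWh
Cost = 1,308 kWh × €0.130 = €170.07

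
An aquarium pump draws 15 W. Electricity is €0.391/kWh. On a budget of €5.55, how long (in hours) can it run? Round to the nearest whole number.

946 h

Energy budget = €5.55 / €0.391 per kWh = 14.19 kWh = 14,194 Wh
Runtime = 14,194 Wh / 15 W = 946.3 h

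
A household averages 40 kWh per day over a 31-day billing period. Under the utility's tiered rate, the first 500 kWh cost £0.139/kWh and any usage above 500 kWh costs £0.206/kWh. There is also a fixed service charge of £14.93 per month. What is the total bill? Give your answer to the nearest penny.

Usage = 40 kWh/day × 31 days = 1240 kWh
First 500 kWh × £0.139 = £69.50
Remaining 740 kWh × £0.206 = £152.44
Energy charge = £221.94; + service £14.93 = £236.87

£236.87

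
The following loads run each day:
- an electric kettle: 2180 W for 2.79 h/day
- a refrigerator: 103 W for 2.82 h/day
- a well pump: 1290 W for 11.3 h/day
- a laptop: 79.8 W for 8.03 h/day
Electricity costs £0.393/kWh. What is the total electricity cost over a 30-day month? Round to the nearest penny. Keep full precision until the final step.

electric kettle: 2180 W × 2.79 h × 30 d = 182,466 Wh = 182.5 kWh
refrigerator: 103 W × 2.82 h × 30 d = 8,714 Wh = 8.714 kWh
well pump: 1290 W × 11.3 h × 30 d = 437,310 Wh = 437.3 kWh
laptop: 79.8 W × 8.03 h × 30 d = 19,224 Wh = 19.22 kWh
Total energy = 182.5 + 8.714 + 437.3 + 19.22 = 647.7 kWh
Cost = 647.7 kWh × £0.393 = £254.55

£254.55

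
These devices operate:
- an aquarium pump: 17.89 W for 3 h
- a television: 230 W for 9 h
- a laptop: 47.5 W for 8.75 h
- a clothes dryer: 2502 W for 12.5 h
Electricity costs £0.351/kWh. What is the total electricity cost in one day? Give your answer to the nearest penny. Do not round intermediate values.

£11.87

aquarium pump: 17.89 W × 3 h = 54 Wh = 0.05367 kWh
television: 230 W × 9 h = 2,070 Wh = 2.07 kWh
laptop: 47.5 W × 8.75 h = 416 Wh = 0.4156 kWh
clothes dryer: 2502 W × 12.5 h = 31,275 Wh = 31.27 kWh
Total energy = 0.05367 + 2.07 + 0.4156 + 31.27 = 33.81 kWh
Cost = 33.81 kWh × £0.351 = £11.87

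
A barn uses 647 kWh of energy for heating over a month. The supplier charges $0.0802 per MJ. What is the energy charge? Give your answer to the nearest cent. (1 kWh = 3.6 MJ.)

647 kWh × (3.6 MJ/kWh) = 2,329 MJ
Cost = 2,329 MJ × $0.0802/MJ = $186.80

$186.80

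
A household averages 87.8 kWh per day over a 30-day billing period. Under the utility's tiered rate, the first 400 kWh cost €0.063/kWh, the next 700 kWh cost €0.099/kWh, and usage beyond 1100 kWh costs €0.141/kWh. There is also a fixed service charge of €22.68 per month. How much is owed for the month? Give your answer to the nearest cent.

€333.47

Usage = 87.8 kWh/day × 30 days = 2634 kWh
First 400 kWh × €0.063 = €25.20
Next 700 kWh × €0.099 = €69.30
Remaining 1534 kWh × €0.141 = €216.29
Energy charge = €310.79; + service €22.68 = €333.47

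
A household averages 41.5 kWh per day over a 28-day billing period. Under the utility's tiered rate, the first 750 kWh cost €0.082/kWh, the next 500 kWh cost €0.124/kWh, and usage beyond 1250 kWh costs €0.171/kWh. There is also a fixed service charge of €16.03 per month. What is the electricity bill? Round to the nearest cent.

€128.62

Usage = 41.5 kWh/day × 28 days = 1162 kWh
First 750 kWh × €0.082 = €61.50
Next 412 kWh × €0.124 = €51.09
Remaining tier: 0 kWh (not reached)
Energy charge = €112.59; + service €16.03 = €128.62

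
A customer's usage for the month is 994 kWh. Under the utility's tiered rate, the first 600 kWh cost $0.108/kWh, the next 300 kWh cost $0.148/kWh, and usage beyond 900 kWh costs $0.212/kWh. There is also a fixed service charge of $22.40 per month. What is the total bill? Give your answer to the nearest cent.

$151.53

First 600 kWh × $0.108 = $64.80
Next 300 kWh × $0.148 = $44.40
Remaining 94 kWh × $0.212 = $19.93
Energy charge = $129.13; + service $22.40 = $151.53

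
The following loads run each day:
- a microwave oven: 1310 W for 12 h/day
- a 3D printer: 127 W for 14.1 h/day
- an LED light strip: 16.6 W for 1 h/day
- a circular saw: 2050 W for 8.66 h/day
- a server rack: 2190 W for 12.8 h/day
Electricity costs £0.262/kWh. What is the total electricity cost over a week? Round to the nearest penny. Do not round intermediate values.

£116.11

microwave oven: 1310 W × 12 h × 7 d = 110,040 Wh = 110 kWh
3D printer: 127 W × 14.1 h × 7 d = 12,535 Wh = 12.53 kWh
LED light strip: 16.6 W × 1 h × 7 d = 116 Wh = 0.1162 kWh
circular saw: 2050 W × 8.66 h × 7 d = 124,271 Wh = 124.3 kWh
server rack: 2190 W × 12.8 h × 7 d = 196,224 Wh = 196.2 kWh
Total energy = 110 + 12.53 + 0.1162 + 124.3 + 196.2 = 443.2 kWh
Cost = 443.2 kWh × £0.262 = £116.11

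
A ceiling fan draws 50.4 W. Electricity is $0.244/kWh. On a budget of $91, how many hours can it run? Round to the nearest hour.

Energy budget = $91 / $0.244 per kWh = 373 kWh = 372,951 Wh
Runtime = 372,951 Wh / 50.4 W = 7,400 h

7400 h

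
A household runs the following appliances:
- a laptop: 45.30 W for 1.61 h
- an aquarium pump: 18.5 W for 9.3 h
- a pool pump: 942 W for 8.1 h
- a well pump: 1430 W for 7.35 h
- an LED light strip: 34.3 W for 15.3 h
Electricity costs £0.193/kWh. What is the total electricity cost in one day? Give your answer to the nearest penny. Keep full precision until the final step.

£3.65

laptop: 45.30 W × 1.61 h = 73 Wh = 0.07293 kWh
aquarium pump: 18.5 W × 9.3 h = 172 Wh = 0.1721 kWh
pool pump: 942 W × 8.1 h = 7,630 Wh = 7.63 kWh
well pump: 1430 W × 7.35 h = 10,510 Wh = 10.51 kWh
LED light strip: 34.3 W × 15.3 h = 525 Wh = 0.5248 kWh
Total energy = 0.07293 + 0.1721 + 7.63 + 10.51 + 0.5248 = 18.91 kWh
Cost = 18.91 kWh × £0.193 = £3.65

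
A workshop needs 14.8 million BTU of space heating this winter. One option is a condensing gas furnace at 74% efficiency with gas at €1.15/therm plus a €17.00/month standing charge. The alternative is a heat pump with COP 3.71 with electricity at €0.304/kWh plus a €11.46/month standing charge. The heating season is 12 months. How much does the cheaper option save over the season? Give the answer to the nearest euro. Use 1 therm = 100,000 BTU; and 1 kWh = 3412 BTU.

Heat load = 14.8 × 10⁶ BTU = 14,800,000 BTU
Gas: input = 14,800,000 / 0.74 = 20,000,000 BTU = 200 therm → 200 × €1.15 = €230.00; + 12 × €17.00 standing = €434.00
Heat pump: 14,800,000 BTU / 3412 = 4,338 kWh heat; / 3.71 = 1,169 kWh in → × €0.304 = €355.43; + 12 × €11.46 standing = €492.95
Difference = |€434.00 − €492.95| = €58.95 ≈ €59

€59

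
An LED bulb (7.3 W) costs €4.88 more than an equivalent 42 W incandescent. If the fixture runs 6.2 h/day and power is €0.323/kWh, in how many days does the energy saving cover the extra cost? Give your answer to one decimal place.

70.2 days

Power saved = 42 − 7.3 = 34.7 W
Daily energy saved = 34.7 W × 6.2 h = 215.1 Wh = 0.21514 kWh
Daily savings = 0.21514 × €0.323 = €0.0695
Payback = €4.88 / €0.0695 per day = 70.23 days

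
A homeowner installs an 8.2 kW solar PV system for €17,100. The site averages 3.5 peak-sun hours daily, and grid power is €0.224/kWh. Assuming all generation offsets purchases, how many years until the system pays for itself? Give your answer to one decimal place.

Daily generation = 8.2 kW × 3.5 h = 28.7 kWh
Annual generation = 28.7 × 365 = 10475 kWh
Annual savings = 10475 × €0.224 = €2,346.51
Payback = €17,100 / €2,346.51 = 7.29 years

7.3 years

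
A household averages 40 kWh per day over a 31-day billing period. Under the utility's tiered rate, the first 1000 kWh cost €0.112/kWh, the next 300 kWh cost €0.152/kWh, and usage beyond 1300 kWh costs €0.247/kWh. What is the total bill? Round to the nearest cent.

Usage = 40 kWh/day × 31 days = 1240 kWh
First 1000 kWh × €0.112 = €112.00
Next 240 kWh × €0.152 = €36.48
Remaining tier: 0 kWh (not reached)
Total = €148.48

€148.48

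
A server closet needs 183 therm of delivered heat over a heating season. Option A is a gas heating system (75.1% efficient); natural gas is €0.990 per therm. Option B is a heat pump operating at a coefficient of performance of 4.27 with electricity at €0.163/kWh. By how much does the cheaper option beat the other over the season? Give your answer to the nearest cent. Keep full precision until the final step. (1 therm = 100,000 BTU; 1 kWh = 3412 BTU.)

€36.50

Heat load = 183 therm × 100,000 = 18,300,000 BTU
Gas: input = 18,300,000 / 0.751 = 24,367,510 BTU = 243.7 therm → 243.7 × €0.990 = €241.24
Heat pump: 18,300,000 BTU / 3412 = 5,363 kWh heat; / 4.27 = 1,256 kWh in → × €0.163 = €204.74
Difference = |€241.24 − €204.74| = €36.50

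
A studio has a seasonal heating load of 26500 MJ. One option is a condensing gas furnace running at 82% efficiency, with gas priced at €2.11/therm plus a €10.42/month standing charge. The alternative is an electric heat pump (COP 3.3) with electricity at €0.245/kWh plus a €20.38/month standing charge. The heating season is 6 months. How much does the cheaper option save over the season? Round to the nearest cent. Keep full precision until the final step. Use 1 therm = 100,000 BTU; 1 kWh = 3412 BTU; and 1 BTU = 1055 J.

€40.02

Heat load = 26500 MJ = 26,500,000,000 J / 1055 = 25,118,483 BTU
Gas: input = 25,118,483 / 0.82 = 30,632,297 BTU = 306.3 therm → 306.3 × €2.11 = €646.34; + 6 × €10.42 standing = €708.86
Heat pump: 25,118,483 BTU / 3412 = 7,362 kWh heat; / 3.3 = 2,231 kWh in → × €0.245 = €546.56; + 6 × €20.38 standing = €668.84
Difference = |€708.86 − €668.84| = €40.02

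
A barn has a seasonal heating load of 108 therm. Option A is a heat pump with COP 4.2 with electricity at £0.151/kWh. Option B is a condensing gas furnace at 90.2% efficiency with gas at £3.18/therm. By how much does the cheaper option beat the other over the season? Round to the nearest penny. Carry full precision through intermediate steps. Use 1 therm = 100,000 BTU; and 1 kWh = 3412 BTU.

Heat load = 108 therm × 100,000 = 10,800,000 BTU
Gas: input = 10,800,000 / 0.902 = 11,973,392 BTU = 119.7 therm → 119.7 × £3.18 = £380.75
Heat pump: 10,800,000 BTU / 3412 = 3,165 kWh heat; / 4.2 = 753.6 kWh in → × £0.151 = £113.80
Difference = |£380.75 − £113.80| = £266.95

£266.95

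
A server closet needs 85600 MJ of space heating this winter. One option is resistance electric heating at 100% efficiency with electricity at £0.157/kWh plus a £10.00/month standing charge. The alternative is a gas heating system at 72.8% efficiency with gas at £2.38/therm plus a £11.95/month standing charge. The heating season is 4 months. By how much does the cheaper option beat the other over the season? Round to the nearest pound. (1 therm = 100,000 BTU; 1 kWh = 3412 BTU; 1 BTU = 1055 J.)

£1073

Heat load = 85600 MJ = 85,600,000,000 J / 1055 = 81,137,441 BTU
Gas: input = 81,137,441 / 0.728 = 111,452,529 BTU = 1,115 therm → 1,115 × £2.38 = £2,652.57; + 4 × £11.95 standing = £2,700.37
Electric: 81,137,441 BTU / 3412 = 23,780 kWh → × £0.157 = £3,733.46; + 4 × £10.00 standing = £3,773.46
Difference = |£2,700.37 − £3,773.46| = £1,073.09 ≈ £1073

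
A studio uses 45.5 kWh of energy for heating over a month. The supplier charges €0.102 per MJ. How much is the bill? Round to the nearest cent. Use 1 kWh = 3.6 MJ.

€16.71

45.5 kWh × (3.6 MJ/kWh) = 163.8 MJ
Cost = 163.8 MJ × €0.102/MJ = €16.71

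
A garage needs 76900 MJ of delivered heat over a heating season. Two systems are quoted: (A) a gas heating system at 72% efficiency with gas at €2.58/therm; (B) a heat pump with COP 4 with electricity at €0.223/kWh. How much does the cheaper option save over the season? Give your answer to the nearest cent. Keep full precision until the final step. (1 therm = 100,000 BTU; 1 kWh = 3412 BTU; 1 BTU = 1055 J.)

€1420.93

Heat load = 76900 MJ = 76,900,000,000 J / 1055 = 72,890,995 BTU
Gas: input = 72,890,995 / 0.72 = 101,237,493 BTU = 1,012 therm → 1,012 × €2.58 = €2,611.93
Heat pump: 72,890,995 BTU / 3412 = 21,360 kWh heat; / 4 = 5,341 kWh in → × €0.223 = €1,190.99
Difference = |€2,611.93 − €1,190.99| = €1,420.93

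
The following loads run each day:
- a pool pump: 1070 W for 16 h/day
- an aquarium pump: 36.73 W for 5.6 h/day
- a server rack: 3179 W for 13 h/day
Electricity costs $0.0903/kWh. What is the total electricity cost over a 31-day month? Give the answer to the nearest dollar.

$164

pool pump: 1070 W × 16 h × 31 d = 530,720 Wh = 530.7 kWh
aquarium pump: 36.73 W × 5.6 h × 31 d = 6,376 Wh = 6.376 kWh
server rack: 3179 W × 13 h × 31 d = 1,281,137 Wh = 1,281 kWh
Total energy = 530.7 + 6.376 + 1,281 = 1,818 kWh
Cost = 1,818 kWh × $0.0903 = $164.19 ≈ $164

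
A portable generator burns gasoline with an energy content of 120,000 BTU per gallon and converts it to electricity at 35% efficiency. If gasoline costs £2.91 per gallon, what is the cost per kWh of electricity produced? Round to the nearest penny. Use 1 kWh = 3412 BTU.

Electrical output per gallon = 120,000 BTU × 0.35 / 3412 BTU/kWh = 12.31 kWh
Cost per kWh = £2.91 / 12.31 kWh = £0.236

£0.24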